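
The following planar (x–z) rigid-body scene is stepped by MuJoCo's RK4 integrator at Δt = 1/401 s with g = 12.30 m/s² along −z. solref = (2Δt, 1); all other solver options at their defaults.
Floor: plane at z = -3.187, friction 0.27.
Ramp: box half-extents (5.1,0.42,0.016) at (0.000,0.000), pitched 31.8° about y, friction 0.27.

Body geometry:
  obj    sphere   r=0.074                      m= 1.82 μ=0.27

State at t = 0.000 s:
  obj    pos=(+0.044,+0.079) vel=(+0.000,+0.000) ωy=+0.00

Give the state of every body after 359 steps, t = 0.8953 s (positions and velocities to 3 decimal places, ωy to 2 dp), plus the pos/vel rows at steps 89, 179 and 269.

State at t = 0.8953 s:
  obj    pos=(+1.621,-0.899) vel=(+3.523,-2.184) ωy=+56.00

Key-timestep trajectory:
   step    t(s)  obj.x    obj.z    obj.vx   obj.vz 
     89  0.2219   +0.141  +0.019  +0.873  -0.542
    179  0.4464   +0.436  -0.164  +1.757  -1.089
    269  0.6708   +0.929  -0.470  +2.640  -1.637


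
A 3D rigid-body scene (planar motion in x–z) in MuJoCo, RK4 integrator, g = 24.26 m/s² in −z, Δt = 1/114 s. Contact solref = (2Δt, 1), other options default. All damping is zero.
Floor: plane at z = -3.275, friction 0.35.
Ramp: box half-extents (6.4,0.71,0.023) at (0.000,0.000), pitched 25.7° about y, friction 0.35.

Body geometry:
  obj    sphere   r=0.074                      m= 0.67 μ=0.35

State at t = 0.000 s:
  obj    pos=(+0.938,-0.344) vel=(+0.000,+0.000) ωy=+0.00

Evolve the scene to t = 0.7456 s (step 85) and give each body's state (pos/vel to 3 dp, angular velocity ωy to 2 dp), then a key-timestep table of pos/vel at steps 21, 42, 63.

State at t = 0.7456 s:
  obj    pos=(+2.820,-1.250) vel=(+5.049,-2.430) ωy=+75.70

Key-timestep trajectory:
   step    t(s)  obj.x    obj.z    obj.vx   obj.vz 
     21  0.1842   +1.053  -0.399  +1.248  -0.601
     42  0.3684   +1.398  -0.565  +2.495  -1.201
     63  0.5526   +1.972  -0.842  +3.742  -1.801


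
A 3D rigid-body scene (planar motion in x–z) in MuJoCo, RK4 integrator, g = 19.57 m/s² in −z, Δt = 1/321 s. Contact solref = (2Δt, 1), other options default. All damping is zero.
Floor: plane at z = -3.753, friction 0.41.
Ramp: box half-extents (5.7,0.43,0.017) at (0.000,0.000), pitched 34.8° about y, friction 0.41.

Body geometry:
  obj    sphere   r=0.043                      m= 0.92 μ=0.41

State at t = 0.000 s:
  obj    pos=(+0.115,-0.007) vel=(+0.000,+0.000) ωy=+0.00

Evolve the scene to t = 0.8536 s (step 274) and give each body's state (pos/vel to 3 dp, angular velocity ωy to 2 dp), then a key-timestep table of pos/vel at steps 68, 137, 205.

State at t = 0.8536 s:
  obj    pos=(+2.502,-1.666) vel=(+5.592,-3.886) ωy=+158.35

Key-timestep trajectory:
   step    t(s)  obj.x    obj.z    obj.vx   obj.vz 
     68  0.2118   +0.262  -0.109  +1.388  -0.965
    137  0.4268   +0.712  -0.422  +2.796  -1.943
    205  0.6386   +1.451  -0.935  +4.184  -2.908


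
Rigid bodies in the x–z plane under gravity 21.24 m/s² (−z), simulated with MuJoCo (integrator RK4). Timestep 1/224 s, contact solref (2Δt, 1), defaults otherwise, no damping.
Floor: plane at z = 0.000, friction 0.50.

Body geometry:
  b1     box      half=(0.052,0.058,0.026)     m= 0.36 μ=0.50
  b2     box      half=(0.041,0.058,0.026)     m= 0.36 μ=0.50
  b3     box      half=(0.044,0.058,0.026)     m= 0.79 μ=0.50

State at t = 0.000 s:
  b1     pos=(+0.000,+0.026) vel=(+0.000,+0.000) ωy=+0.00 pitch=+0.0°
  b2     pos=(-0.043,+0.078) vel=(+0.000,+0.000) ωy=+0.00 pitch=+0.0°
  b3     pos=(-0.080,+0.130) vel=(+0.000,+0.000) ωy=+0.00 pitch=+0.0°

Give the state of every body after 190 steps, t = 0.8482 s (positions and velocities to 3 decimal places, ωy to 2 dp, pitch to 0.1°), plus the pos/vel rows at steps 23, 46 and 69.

State at t = 0.8482 s:
  b1     pos=(+0.000,+0.026) vel=(+0.000,+0.000) ωy=+0.00 pitch=+0.0°
  b2     pos=(-0.088,+0.041) vel=(+0.000,+0.000) ωy=+0.00 pitch=-90.0°
  b3     pos=(-0.239,+0.026) vel=(+0.000,+0.000) ωy=+0.00 pitch=+180.0°

Key-timestep trajectory:
   step    t(s)  b1.x    b1.z    b1.vx   b1.vz   b2.x    b2.z    b2.vx   b2.vz   b3.x    b3.z    b3.vx   b3.vz 
     23  0.1027   +0.000  +0.026  +0.002  +0.000   -0.053  +0.080  -0.232  -0.011   -0.107  +0.113  -0.542  -0.504
     46  0.2054   +0.000  +0.026  +0.000  +0.000   -0.089  +0.038  -0.020  +0.148   -0.174  +0.046  -0.504  +0.318
     69  0.3080   +0.000  +0.026  +0.000  +0.000   -0.088  +0.041  +0.000  +0.000   -0.225  +0.039  -0.612  -0.494


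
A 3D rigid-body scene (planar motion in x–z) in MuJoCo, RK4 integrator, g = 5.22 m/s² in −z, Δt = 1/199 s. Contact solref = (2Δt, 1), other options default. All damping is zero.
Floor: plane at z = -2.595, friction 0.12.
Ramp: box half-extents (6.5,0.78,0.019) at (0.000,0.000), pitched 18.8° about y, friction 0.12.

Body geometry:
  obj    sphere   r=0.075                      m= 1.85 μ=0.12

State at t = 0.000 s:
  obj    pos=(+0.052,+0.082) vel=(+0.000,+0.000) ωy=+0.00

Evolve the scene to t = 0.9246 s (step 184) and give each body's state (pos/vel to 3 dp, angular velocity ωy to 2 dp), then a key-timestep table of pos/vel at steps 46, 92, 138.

State at t = 0.9246 s:
  obj    pos=(+0.538,-0.084) vel=(+1.052,-0.358) ωy=+14.81

Key-timestep trajectory:
   step    t(s)  obj.x    obj.z    obj.vx   obj.vz 
     46  0.2312   +0.082  +0.071  +0.263  -0.090
     92  0.4623   +0.174  +0.040  +0.526  -0.179
    138  0.6935   +0.326  -0.012  +0.789  -0.269


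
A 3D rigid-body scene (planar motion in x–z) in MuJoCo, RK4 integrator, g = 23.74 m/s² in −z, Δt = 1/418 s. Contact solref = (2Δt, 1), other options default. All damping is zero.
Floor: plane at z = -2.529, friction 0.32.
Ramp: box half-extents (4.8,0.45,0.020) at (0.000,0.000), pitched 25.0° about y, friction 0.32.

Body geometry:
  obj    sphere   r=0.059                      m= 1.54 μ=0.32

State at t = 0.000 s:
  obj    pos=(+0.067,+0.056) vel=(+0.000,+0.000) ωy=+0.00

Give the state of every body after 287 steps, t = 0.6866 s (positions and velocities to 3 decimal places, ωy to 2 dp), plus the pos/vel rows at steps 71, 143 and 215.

State at t = 0.6866 s:
  obj    pos=(+1.598,-0.658) vel=(+4.460,-2.080) ωy=+83.39

Key-timestep trajectory:
   step    t(s)  obj.x    obj.z    obj.vx   obj.vz 
     71  0.1699   +0.161  +0.012  +1.103  -0.515
    143  0.3421   +0.447  -0.121  +2.222  -1.036
    215  0.5144   +0.926  -0.345  +3.341  -1.558


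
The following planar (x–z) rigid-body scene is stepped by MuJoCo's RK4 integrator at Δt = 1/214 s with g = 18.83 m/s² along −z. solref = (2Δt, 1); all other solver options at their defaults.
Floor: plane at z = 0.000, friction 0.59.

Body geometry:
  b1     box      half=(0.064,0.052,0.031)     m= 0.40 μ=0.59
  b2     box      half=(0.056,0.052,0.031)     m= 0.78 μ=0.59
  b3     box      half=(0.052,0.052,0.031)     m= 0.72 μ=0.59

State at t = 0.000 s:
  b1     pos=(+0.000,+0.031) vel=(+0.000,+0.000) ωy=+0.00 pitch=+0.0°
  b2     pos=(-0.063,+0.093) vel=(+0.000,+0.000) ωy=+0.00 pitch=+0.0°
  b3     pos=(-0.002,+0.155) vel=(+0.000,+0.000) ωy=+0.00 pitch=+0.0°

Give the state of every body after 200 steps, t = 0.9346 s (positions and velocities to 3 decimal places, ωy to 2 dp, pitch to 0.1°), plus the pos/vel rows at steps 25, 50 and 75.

State at t = 0.9346 s:
  b1     pos=(+0.000,+0.031) vel=(+0.000,+0.000) ωy=+0.00 pitch=+0.0°
  b2     pos=(-0.063,+0.093) vel=(+0.000,+0.000) ωy=+0.00 pitch=-0.2°
  b3     pos=(+0.136,+0.031) vel=(+0.000,+0.000) ωy=+0.00 pitch=+180.0°

Key-timestep trajectory:
   step    t(s)  b1.x    b1.z    b1.vx   b1.vz   b2.x    b2.z    b2.vx   b2.vz   b3.x    b3.z    b3.vx   b3.vz 
     25  0.1168   +0.000  +0.031  -0.001  +0.000   -0.063  +0.093  -0.002  +0.000   +0.009  +0.151  +0.232  -0.130
     50  0.2336   +0.000  +0.031  +0.000  +0.001   -0.063  +0.093  +0.003  +0.000   +0.057  +0.116  +0.503  +0.119
     75  0.3505   +0.000  +0.031  +0.000  +0.000   -0.063  +0.093  +0.000  +0.000   +0.123  +0.067  +0.606  -1.287


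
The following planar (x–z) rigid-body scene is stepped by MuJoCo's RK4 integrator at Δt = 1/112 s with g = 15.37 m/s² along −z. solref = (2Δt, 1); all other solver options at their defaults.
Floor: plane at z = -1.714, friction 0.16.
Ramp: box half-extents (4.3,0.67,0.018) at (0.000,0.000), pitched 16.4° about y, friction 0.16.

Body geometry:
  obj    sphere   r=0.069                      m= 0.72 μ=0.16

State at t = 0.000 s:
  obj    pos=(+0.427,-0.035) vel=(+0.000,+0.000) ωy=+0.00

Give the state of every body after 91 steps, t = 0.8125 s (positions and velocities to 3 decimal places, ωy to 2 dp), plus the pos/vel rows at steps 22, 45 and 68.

State at t = 0.8125 s:
  obj    pos=(+1.409,-0.324) vel=(+2.416,-0.711) ωy=+36.49

Key-timestep trajectory:
   step    t(s)  obj.x    obj.z    obj.vx   obj.vz 
     22  0.1964   +0.484  -0.052  +0.584  -0.172
     45  0.4018   +0.667  -0.106  +1.195  -0.352
     68  0.6071   +0.975  -0.196  +1.806  -0.531


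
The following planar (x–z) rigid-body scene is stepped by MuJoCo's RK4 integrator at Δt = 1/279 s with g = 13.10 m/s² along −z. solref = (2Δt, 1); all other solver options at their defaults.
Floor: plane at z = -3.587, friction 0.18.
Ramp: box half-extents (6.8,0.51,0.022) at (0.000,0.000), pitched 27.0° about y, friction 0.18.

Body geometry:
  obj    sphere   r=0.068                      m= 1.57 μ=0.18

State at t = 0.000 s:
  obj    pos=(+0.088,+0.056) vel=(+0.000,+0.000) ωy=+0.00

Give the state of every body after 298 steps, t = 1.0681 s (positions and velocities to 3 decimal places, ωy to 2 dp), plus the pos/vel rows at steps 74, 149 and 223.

State at t = 1.0681 s:
  obj    pos=(+2.247,-1.044) vel=(+4.043,-2.060) ωy=+66.71

Key-timestep trajectory:
   step    t(s)  obj.x    obj.z    obj.vx   obj.vz 
     74  0.2652   +0.221  -0.012  +1.004  -0.512
    149  0.5341   +0.628  -0.219  +2.022  -1.030
    223  0.7993   +1.297  -0.560  +3.026  -1.542


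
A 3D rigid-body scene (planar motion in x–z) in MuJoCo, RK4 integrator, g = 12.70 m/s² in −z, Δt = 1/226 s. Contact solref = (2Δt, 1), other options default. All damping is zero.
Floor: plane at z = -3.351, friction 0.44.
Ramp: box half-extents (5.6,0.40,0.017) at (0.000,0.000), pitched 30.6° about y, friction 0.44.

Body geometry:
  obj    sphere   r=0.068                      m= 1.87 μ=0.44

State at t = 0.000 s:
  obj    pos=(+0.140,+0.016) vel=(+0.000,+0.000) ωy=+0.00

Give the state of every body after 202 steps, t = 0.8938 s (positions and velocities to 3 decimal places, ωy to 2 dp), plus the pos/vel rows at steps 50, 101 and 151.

State at t = 0.8938 s:
  obj    pos=(+1.728,-0.923) vel=(+3.553,-2.101) ωy=+60.69

Key-timestep trajectory:
   step    t(s)  obj.x    obj.z    obj.vx   obj.vz 
     50  0.2212   +0.237  -0.042  +0.880  -0.520
    101  0.4469   +0.537  -0.219  +1.776  -1.051
    151  0.6681   +1.027  -0.509  +2.656  -1.571


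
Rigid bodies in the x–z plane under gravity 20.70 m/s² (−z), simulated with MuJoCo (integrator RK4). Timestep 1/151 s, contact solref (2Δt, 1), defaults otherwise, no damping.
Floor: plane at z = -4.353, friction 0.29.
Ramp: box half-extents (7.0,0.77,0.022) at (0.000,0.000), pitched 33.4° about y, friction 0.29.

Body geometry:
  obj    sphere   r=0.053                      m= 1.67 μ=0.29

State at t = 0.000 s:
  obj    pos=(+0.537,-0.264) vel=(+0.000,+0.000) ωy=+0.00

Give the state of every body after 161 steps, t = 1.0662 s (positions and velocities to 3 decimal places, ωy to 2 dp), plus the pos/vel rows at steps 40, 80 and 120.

State at t = 1.0662 s:
  obj    pos=(+4.400,-2.811) vel=(+7.245,-4.777) ωy=+163.69

Key-timestep trajectory:
   step    t(s)  obj.x    obj.z    obj.vx   obj.vz 
     40  0.2649   +0.776  -0.422  +1.800  -1.187
     80  0.5298   +1.491  -0.893  +3.600  -2.374
    120  0.7947   +2.683  -1.679  +5.400  -3.561


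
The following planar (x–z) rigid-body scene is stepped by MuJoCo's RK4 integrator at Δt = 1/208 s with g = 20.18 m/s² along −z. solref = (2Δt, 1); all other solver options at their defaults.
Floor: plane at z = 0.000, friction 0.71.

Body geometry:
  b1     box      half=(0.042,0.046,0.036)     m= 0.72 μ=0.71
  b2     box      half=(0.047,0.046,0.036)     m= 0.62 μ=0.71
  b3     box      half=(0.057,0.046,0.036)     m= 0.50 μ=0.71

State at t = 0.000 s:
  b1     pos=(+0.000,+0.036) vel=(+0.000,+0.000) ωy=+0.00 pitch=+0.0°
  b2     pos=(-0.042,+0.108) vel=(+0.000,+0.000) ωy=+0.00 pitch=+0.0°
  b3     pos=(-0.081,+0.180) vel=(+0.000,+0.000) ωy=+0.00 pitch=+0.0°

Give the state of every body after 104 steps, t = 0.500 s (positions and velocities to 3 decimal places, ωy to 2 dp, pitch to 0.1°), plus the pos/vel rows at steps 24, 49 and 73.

State at t = 0.500 s:
  b1     pos=(+0.000,+0.036) vel=(+0.000,+0.000) ωy=+0.00 pitch=+0.0°
  b2     pos=(-0.087,+0.047) vel=(+0.000,+0.000) ωy=+0.00 pitch=-90.0°
  b3     pos=(-0.297,+0.036) vel=(+0.000,+0.000) ωy=+0.00 pitch=+180.0°

Key-timestep trajectory:
   step    t(s)  b1.x    b1.z    b1.vx   b1.vz   b2.x    b2.z    b2.vx   b2.vz   b3.x    b3.z    b3.vx   b3.vz 
     24  0.1154   +0.000  +0.036  +0.001  +0.000   -0.054  +0.106  -0.244  -0.086   -0.116  +0.159  -0.642  -0.528
     49  0.2356   +0.000  +0.036  +0.000  +0.000   -0.089  +0.044  +0.076  +0.176   -0.210  +0.059  -0.597  +0.397
     73  0.3510   +0.000  +0.036  +0.000  +0.000   -0.087  +0.047  +0.000  +0.000   -0.277  +0.054  -0.684  -0.481


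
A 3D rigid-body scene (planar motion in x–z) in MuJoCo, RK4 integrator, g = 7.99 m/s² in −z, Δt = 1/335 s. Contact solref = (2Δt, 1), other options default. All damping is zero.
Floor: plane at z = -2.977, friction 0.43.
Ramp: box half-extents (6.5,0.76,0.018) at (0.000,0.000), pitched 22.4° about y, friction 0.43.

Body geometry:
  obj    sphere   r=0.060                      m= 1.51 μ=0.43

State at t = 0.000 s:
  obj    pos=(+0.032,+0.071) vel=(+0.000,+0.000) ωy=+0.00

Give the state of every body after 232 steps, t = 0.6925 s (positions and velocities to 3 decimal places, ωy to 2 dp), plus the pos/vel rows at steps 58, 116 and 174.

State at t = 0.6925 s:
  obj    pos=(+0.514,-0.128) vel=(+1.393,-0.574) ωy=+25.10

Key-timestep trajectory:
   step    t(s)  obj.x    obj.z    obj.vx   obj.vz 
     58  0.1731   +0.062  +0.059  +0.348  -0.144
    116  0.3463   +0.153  +0.021  +0.696  -0.287
    174  0.5194   +0.303  -0.041  +1.044  -0.430


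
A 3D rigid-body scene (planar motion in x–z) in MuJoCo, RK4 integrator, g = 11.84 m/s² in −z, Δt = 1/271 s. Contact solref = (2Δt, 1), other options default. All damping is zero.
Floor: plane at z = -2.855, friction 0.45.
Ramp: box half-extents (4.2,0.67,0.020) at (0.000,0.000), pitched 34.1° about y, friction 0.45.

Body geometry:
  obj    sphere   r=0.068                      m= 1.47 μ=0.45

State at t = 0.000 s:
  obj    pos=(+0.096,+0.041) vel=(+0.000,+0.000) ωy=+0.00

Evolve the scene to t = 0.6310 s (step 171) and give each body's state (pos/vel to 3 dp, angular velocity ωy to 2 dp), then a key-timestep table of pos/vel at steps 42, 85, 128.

State at t = 0.6310 s:
  obj    pos=(+0.878,-0.488) vel=(+2.478,-1.677) ωy=+43.99

Key-timestep trajectory:
   step    t(s)  obj.x    obj.z    obj.vx   obj.vz 
     42  0.1550   +0.143  +0.009  +0.609  -0.412
     85  0.3137   +0.289  -0.090  +1.232  -0.834
    128  0.4723   +0.534  -0.255  +1.855  -1.256


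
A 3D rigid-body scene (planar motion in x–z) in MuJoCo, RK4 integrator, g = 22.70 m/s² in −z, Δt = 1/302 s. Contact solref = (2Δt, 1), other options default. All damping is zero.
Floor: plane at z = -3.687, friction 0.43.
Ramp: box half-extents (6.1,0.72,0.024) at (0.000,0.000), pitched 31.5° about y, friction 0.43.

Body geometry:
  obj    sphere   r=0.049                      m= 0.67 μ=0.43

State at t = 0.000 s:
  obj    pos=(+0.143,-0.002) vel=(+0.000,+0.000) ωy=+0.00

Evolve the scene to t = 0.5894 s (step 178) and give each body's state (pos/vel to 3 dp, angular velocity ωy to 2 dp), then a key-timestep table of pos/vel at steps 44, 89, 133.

State at t = 0.5894 s:
  obj    pos=(+1.398,-0.771) vel=(+4.258,-2.609) ωy=+101.89

Key-timestep trajectory:
   step    t(s)  obj.x    obj.z    obj.vx   obj.vz 
     44  0.1457   +0.220  -0.049  +1.053  -0.645
     89  0.2947   +0.457  -0.194  +2.129  -1.305
    133  0.4404   +0.844  -0.431  +3.181  -1.950


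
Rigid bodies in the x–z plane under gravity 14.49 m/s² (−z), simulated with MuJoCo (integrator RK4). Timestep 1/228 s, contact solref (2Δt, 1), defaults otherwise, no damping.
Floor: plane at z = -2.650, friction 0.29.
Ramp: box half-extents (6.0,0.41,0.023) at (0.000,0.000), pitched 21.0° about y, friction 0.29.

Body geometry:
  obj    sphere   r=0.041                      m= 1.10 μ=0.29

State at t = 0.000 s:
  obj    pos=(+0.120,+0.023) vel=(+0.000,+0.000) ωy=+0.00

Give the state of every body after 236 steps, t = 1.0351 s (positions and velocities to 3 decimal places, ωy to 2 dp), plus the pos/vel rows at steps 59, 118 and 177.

State at t = 1.0351 s:
  obj    pos=(+1.975,-0.690) vel=(+3.584,-1.376) ωy=+93.63

Key-timestep trajectory:
   step    t(s)  obj.x    obj.z    obj.vx   obj.vz 
     59  0.2588   +0.236  -0.022  +0.896  -0.344
    118  0.5175   +0.584  -0.156  +1.792  -0.688
    177  0.7763   +1.163  -0.378  +2.688  -1.032


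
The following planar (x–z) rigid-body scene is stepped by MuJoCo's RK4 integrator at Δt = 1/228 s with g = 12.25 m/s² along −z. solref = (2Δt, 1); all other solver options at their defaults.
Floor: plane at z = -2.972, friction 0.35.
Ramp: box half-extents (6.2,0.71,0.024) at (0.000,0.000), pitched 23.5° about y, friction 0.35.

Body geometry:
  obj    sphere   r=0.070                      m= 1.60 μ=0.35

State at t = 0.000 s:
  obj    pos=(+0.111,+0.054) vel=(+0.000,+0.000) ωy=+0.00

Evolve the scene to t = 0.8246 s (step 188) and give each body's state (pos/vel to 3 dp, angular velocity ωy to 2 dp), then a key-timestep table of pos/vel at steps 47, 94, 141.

State at t = 0.8246 s:
  obj    pos=(+1.199,-0.419) vel=(+2.638,-1.147) ωy=+41.09

Key-timestep trajectory:
   step    t(s)  obj.x    obj.z    obj.vx   obj.vz 
     47  0.2061   +0.179  +0.025  +0.660  -0.287
     94  0.4123   +0.383  -0.064  +1.319  -0.574
    141  0.6184   +0.723  -0.212  +1.979  -0.860


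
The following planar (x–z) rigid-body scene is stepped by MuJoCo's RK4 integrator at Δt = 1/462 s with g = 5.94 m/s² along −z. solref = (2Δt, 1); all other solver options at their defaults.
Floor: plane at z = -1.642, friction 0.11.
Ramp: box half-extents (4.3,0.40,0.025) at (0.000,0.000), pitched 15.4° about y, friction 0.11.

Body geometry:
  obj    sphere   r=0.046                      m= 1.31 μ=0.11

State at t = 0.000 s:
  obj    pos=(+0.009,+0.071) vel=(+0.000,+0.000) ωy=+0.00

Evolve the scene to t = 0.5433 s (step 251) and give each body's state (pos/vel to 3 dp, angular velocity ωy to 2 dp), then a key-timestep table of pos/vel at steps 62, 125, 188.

State at t = 0.5433 s:
  obj    pos=(+0.169,+0.027) vel=(+0.590,-0.163) ωy=+13.30

Key-timestep trajectory:
   step    t(s)  obj.x    obj.z    obj.vx   obj.vz 
     62  0.1342   +0.019  +0.068  +0.146  -0.040
    125  0.2706   +0.049  +0.060  +0.294  -0.081
    188  0.4069   +0.099  +0.046  +0.442  -0.122


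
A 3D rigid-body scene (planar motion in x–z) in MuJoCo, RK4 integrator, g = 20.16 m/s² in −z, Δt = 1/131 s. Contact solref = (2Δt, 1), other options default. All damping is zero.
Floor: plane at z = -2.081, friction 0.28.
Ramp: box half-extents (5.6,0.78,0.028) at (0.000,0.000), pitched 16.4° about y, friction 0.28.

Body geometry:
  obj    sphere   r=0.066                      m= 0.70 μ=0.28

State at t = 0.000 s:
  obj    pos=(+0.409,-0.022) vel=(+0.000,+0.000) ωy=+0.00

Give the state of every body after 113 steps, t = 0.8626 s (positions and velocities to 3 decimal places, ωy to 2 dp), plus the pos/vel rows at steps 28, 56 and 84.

State at t = 0.8626 s:
  obj    pos=(+1.860,-0.449) vel=(+3.364,-0.990) ωy=+53.12

Key-timestep trajectory:
   step    t(s)  obj.x    obj.z    obj.vx   obj.vz 
     28  0.2137   +0.498  -0.049  +0.834  -0.245
     56  0.4275   +0.765  -0.127  +1.667  -0.491
     84  0.6412   +1.211  -0.258  +2.501  -0.736


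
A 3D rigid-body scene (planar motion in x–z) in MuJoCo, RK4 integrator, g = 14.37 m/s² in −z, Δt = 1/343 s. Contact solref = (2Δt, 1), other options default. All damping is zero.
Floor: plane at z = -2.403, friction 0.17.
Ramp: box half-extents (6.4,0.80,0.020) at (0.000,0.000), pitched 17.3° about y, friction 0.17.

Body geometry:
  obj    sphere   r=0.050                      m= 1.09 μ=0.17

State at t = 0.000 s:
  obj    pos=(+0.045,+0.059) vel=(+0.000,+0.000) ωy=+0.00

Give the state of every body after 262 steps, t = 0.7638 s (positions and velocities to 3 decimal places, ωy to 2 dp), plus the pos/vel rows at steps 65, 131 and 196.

State at t = 0.7638 s:
  obj    pos=(+0.895,-0.206) vel=(+2.226,-0.693) ωy=+46.62

Key-timestep trajectory:
   step    t(s)  obj.x    obj.z    obj.vx   obj.vz 
     65  0.1895   +0.097  +0.043  +0.552  -0.172
    131  0.3819   +0.258  -0.007  +1.113  -0.347
    196  0.5714   +0.521  -0.089  +1.665  -0.519


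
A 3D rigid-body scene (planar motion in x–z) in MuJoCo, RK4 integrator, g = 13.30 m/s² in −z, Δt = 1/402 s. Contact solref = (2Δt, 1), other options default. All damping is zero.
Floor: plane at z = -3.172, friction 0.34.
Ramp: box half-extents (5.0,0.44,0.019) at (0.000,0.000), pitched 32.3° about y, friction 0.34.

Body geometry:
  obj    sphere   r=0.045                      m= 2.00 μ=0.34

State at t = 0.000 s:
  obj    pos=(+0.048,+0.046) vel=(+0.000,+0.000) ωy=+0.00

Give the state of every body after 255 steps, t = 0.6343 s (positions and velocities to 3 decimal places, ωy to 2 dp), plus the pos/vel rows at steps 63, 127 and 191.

State at t = 0.6343 s:
  obj    pos=(+0.911,-0.500) vel=(+2.722,-1.721) ωy=+71.55

Key-timestep trajectory:
   step    t(s)  obj.x    obj.z    obj.vx   obj.vz 
     63  0.1567   +0.101  +0.012  +0.673  -0.425
    127  0.3159   +0.262  -0.090  +1.356  -0.857
    191  0.4751   +0.532  -0.261  +2.039  -1.289


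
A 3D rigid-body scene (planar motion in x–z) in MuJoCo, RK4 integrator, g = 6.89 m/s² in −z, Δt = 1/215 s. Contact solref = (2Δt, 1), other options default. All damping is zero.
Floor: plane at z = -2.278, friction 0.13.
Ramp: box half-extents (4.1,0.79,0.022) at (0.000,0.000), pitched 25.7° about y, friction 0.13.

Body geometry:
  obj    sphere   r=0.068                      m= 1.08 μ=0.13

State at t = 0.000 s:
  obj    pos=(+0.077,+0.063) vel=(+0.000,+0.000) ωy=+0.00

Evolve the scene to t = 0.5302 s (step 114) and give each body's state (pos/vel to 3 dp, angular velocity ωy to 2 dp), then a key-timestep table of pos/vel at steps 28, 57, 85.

State at t = 0.5302 s:
  obj    pos=(+0.353,-0.070) vel=(+1.041,-0.505) ωy=+15.70

Key-timestep trajectory:
   step    t(s)  obj.x    obj.z    obj.vx   obj.vz 
     28  0.1302   +0.094  +0.055  +0.257  -0.120
     57  0.2651   +0.146  +0.030  +0.521  -0.250
     85  0.3953   +0.231  -0.011  +0.778  -0.371


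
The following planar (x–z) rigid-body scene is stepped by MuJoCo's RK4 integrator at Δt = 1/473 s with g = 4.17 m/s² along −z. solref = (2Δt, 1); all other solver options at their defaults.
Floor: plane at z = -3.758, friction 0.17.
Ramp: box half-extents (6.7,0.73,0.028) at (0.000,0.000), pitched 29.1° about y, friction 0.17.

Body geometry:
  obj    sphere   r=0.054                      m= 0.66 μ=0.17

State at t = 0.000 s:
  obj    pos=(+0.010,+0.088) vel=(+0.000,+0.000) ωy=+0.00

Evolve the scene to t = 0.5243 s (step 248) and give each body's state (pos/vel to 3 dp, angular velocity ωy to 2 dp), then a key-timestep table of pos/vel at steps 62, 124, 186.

State at t = 0.5243 s:
  obj    pos=(+0.184,-0.009) vel=(+0.664,-0.369) ωy=+14.06

Key-timestep trajectory:
   step    t(s)  obj.x    obj.z    obj.vx   obj.vz 
     62  0.1311   +0.021  +0.082  +0.166  -0.092
    124  0.2622   +0.054  +0.064  +0.332  -0.185
    186  0.3932   +0.108  +0.034  +0.498  -0.277


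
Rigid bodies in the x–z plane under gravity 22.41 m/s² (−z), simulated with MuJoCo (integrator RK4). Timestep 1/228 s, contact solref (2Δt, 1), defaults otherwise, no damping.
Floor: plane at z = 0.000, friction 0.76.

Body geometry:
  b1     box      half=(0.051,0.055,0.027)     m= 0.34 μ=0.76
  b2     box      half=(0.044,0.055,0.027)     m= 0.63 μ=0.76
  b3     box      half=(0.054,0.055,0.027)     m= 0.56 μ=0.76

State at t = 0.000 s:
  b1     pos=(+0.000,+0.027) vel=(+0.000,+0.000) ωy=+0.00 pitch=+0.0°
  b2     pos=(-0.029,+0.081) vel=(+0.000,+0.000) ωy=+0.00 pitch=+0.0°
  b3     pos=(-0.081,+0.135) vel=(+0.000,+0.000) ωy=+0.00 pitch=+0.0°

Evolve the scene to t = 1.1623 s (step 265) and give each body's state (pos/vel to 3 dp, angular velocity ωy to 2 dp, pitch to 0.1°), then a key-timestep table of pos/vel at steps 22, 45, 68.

State at t = 1.1623 s:
  b1     pos=(+0.000,+0.027) vel=(+0.000,+0.000) ωy=+0.00 pitch=+0.0°
  b2     pos=(-0.029,+0.081) vel=(+0.000,+0.000) ωy=+0.00 pitch=-0.1°
  b3     pos=(-0.102,+0.054) vel=(+0.000,+0.000) ωy=+0.00 pitch=-90.0°

Key-timestep trajectory:
   step    t(s)  b1.x    b1.z    b1.vx   b1.vz   b2.x    b2.z    b2.vx   b2.vz   b3.x    b3.z    b3.vx   b3.vz 
     22  0.0965   +0.000  +0.027  +0.001  +0.000   -0.029  +0.081  +0.004  +0.001   -0.093  +0.127  -0.261  -0.266
     45  0.1974   +0.000  +0.027  +0.000  +0.000   -0.029  +0.081  +0.000  +0.000   -0.116  +0.057  -0.008  +0.162
     68  0.2982   +0.000  +0.027  +0.004  +0.000   -0.029  +0.081  +0.029  +0.021   -0.100  +0.053  +0.135  -0.001


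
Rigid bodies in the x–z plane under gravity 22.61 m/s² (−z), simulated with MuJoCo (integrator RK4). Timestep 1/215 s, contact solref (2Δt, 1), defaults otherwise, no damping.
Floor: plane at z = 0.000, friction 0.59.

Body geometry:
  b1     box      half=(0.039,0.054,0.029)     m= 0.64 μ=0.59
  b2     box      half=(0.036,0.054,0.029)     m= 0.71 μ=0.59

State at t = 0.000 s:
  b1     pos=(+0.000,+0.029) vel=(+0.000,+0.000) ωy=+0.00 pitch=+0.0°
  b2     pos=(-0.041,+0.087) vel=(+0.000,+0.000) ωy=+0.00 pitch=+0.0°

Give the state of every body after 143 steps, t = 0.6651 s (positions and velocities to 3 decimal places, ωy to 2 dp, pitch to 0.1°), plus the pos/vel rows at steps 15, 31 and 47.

State at t = 0.6651 s:
  b1     pos=(+0.000,+0.029) vel=(+0.000,+0.000) ωy=+0.00 pitch=+0.0°
  b2     pos=(-0.077,+0.036) vel=(+0.000,+0.000) ωy=+0.00 pitch=-90.0°

Key-timestep trajectory:
   step    t(s)  b1.x    b1.z    b1.vx   b1.vz   b2.x    b2.z    b2.vx   b2.vz 
     15  0.0698   +0.000  +0.029  +0.000  +0.000   -0.043  +0.087  -0.079  -0.011
     31  0.1442   +0.000  +0.029  +0.001  +0.000   -0.057  +0.081  -0.313  -0.233
     47  0.2186   +0.000  +0.029  +0.000  +0.000   -0.079  +0.032  +0.061  +0.172


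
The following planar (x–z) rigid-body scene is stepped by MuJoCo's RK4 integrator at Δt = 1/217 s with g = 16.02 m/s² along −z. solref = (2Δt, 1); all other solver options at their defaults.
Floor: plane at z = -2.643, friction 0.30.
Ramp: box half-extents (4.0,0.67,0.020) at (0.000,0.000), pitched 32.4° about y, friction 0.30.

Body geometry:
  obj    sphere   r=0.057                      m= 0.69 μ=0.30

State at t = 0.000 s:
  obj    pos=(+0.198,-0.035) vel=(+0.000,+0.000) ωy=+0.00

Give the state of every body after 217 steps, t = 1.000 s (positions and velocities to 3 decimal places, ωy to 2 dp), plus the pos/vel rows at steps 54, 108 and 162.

State at t = 1.000 s:
  obj    pos=(+2.787,-1.677) vel=(+5.177,-3.285) ωy=+107.55

Key-timestep trajectory:
   step    t(s)  obj.x    obj.z    obj.vx   obj.vz 
     54  0.2488   +0.359  -0.136  +1.289  -0.818
    108  0.4977   +0.840  -0.442  +2.577  -1.635
    162  0.7465   +1.641  -0.950  +3.865  -2.453


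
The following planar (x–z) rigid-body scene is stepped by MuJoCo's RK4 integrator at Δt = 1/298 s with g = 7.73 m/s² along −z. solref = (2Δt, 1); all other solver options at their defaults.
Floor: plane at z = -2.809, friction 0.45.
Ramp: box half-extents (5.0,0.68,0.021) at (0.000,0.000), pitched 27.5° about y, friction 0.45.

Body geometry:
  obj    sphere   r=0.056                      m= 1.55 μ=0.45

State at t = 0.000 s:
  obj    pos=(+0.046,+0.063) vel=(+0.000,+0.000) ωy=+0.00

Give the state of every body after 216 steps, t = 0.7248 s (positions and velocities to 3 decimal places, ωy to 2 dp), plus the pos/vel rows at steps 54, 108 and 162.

State at t = 0.7248 s:
  obj    pos=(+0.640,-0.246) vel=(+1.639,-0.853) ωy=+32.99

Key-timestep trajectory:
   step    t(s)  obj.x    obj.z    obj.vx   obj.vz 
     54  0.1812   +0.083  +0.044  +0.410  -0.213
    108  0.3624   +0.195  -0.014  +0.820  -0.427
    162  0.5436   +0.380  -0.111  +1.229  -0.640


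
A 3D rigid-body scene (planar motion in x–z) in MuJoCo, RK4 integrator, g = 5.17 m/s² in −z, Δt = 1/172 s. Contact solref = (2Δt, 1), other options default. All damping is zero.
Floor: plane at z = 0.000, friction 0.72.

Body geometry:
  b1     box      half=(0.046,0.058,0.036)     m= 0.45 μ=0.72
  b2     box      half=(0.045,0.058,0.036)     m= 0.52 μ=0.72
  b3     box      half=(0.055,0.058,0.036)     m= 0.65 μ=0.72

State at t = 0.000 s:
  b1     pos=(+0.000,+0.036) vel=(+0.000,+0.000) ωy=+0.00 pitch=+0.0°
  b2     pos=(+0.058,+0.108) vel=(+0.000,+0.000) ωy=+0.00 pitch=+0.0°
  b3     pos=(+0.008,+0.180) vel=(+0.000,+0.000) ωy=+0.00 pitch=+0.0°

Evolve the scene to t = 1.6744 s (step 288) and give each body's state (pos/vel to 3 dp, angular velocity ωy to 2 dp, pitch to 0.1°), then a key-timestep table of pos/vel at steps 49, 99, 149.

State at t = 1.6744 s:
  b1     pos=(+0.000,+0.036) vel=(+0.000,+0.000) ωy=+0.00 pitch=+0.0°
  b2     pos=(+0.102,+0.045) vel=(+0.000,+0.000) ωy=+0.00 pitch=+90.0°
  b3     pos=(-0.127,+0.036) vel=(+0.000,+0.000) ωy=+0.00 pitch=+180.0°

Key-timestep trajectory:
   step    t(s)  b1.x    b1.z    b1.vx   b1.vz   b2.x    b2.z    b2.vx   b2.vz   b3.x    b3.z    b3.vx   b3.vz 
     49  0.2849   +0.000  +0.036  +0.000  +0.000   +0.058  +0.108  +0.001  +0.000   -0.011  +0.171  -0.161  -0.141
     99  0.5756   +0.000  +0.036  +0.000  +0.000   +0.088  +0.072  +0.177  -0.512   -0.101  +0.092  -0.396  -0.581
    149  0.8663   +0.000  +0.036  +0.000  +0.000   +0.115  +0.053  -0.095  -0.041   -0.127  +0.036  +0.000  +0.000


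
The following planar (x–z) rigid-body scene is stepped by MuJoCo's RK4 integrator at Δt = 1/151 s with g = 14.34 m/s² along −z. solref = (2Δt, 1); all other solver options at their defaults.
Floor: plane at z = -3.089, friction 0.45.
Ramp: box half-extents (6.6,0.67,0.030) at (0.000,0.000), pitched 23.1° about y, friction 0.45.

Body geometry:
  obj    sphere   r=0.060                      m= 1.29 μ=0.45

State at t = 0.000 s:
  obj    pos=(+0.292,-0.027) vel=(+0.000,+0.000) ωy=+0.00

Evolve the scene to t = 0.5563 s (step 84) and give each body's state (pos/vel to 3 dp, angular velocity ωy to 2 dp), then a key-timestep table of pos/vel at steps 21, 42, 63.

State at t = 0.5563 s:
  obj    pos=(+0.864,-0.271) vel=(+2.056,-0.877) ωy=+37.25

Key-timestep trajectory:
   step    t(s)  obj.x    obj.z    obj.vx   obj.vz 
     21  0.1391   +0.328  -0.042  +0.514  -0.219
     42  0.2781   +0.435  -0.088  +1.028  -0.439
     63  0.4172   +0.614  -0.164  +1.542  -0.658


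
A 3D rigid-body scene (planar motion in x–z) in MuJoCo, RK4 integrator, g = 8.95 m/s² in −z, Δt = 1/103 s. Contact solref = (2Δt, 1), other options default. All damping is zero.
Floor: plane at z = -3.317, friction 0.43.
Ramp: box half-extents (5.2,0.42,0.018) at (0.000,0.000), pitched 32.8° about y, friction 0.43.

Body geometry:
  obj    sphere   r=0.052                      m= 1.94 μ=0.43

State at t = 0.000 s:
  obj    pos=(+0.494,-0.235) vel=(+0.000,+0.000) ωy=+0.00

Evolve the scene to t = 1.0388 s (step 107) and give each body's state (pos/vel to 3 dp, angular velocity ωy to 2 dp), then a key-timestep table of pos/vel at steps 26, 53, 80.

State at t = 1.0388 s:
  obj    pos=(+2.065,-1.247) vel=(+3.024,-1.949) ωy=+69.17

Key-timestep trajectory:
   step    t(s)  obj.x    obj.z    obj.vx   obj.vz 
     26  0.2524   +0.587  -0.295  +0.735  -0.474
     53  0.5146   +0.879  -0.484  +1.498  -0.965
     80  0.7767   +1.372  -0.801  +2.261  -1.457


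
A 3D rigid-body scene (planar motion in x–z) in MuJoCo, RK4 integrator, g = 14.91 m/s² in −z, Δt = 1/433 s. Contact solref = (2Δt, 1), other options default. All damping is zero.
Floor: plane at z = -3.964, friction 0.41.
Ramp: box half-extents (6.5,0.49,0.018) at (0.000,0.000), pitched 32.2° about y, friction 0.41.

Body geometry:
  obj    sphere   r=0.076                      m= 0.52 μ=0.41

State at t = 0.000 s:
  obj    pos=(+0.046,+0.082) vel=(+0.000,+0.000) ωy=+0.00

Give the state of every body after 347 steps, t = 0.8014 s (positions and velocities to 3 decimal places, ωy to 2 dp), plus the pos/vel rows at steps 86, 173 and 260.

State at t = 0.8014 s:
  obj    pos=(+1.588,-0.889) vel=(+3.849,-2.424) ωy=+59.84

Key-timestep trajectory:
   step    t(s)  obj.x    obj.z    obj.vx   obj.vz 
     86  0.1986   +0.141  +0.022  +0.954  -0.601
    173  0.3995   +0.429  -0.159  +1.919  -1.208
    260  0.6005   +0.912  -0.463  +2.884  -1.816


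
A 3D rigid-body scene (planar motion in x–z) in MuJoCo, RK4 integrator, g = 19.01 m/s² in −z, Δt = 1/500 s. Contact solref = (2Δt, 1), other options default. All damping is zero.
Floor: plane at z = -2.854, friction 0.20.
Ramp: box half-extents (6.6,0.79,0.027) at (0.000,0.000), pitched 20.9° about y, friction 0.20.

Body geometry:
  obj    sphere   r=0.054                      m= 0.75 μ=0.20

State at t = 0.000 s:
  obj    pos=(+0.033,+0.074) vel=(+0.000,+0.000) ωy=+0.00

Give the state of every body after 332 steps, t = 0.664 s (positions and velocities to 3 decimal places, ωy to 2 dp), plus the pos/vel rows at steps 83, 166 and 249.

State at t = 0.664 s:
  obj    pos=(+1.031,-0.307) vel=(+3.005,-1.147) ωy=+59.56

Key-timestep trajectory:
   step    t(s)  obj.x    obj.z    obj.vx   obj.vz 
     83  0.1660   +0.095  +0.050  +0.751  -0.287
    166  0.3320   +0.282  -0.021  +1.503  -0.574
    249  0.4980   +0.594  -0.140  +2.254  -0.861


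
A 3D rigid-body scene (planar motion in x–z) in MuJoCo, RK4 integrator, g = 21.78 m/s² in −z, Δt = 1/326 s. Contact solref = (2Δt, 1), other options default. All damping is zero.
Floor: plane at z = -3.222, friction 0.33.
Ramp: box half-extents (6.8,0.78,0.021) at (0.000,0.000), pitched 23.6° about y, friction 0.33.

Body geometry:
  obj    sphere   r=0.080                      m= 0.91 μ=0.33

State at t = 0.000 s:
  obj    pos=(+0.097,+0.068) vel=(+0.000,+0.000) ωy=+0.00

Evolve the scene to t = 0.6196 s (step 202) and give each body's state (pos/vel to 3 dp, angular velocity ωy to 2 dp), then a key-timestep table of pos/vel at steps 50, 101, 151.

State at t = 0.6196 s:
  obj    pos=(+1.193,-0.411) vel=(+3.537,-1.545) ωy=+48.23

Key-timestep trajectory:
   step    t(s)  obj.x    obj.z    obj.vx   obj.vz 
     50  0.1534   +0.164  +0.039  +0.876  -0.383
    101  0.3098   +0.371  -0.052  +1.768  -0.773
    151  0.4632   +0.709  -0.200  +2.644  -1.155


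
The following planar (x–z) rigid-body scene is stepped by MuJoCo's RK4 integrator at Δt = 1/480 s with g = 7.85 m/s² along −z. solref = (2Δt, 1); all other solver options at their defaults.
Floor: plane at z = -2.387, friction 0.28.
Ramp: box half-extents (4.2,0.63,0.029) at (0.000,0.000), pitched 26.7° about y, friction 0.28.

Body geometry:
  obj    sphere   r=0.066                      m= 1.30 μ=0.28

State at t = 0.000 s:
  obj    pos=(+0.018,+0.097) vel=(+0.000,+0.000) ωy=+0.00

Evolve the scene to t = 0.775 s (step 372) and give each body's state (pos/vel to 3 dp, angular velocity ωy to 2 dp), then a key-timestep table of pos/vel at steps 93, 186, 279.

State at t = 0.775 s:
  obj    pos=(+0.694,-0.243) vel=(+1.744,-0.877) ωy=+29.58

Key-timestep trajectory:
   step    t(s)  obj.x    obj.z    obj.vx   obj.vz 
     93  0.1938   +0.060  +0.076  +0.436  -0.219
    186  0.3875   +0.187  +0.012  +0.872  -0.439
    279  0.5813   +0.398  -0.094  +1.308  -0.658


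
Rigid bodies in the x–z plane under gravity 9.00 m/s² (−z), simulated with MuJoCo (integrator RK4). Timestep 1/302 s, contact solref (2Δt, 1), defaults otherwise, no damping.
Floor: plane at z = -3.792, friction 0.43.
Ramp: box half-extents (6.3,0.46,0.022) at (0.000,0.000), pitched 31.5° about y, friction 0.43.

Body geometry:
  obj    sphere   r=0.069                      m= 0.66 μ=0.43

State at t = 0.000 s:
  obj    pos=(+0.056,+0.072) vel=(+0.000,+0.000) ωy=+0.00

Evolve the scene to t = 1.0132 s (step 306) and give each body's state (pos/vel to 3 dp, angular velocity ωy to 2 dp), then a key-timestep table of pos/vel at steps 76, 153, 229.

State at t = 1.0132 s:
  obj    pos=(+1.526,-0.829) vel=(+2.902,-1.778) ωy=+49.32

Key-timestep trajectory:
   step    t(s)  obj.x    obj.z    obj.vx   obj.vz 
     76  0.2517   +0.147  +0.017  +0.721  -0.442
    153  0.5066   +0.424  -0.153  +1.451  -0.889
    229  0.7583   +0.880  -0.432  +2.172  -1.331


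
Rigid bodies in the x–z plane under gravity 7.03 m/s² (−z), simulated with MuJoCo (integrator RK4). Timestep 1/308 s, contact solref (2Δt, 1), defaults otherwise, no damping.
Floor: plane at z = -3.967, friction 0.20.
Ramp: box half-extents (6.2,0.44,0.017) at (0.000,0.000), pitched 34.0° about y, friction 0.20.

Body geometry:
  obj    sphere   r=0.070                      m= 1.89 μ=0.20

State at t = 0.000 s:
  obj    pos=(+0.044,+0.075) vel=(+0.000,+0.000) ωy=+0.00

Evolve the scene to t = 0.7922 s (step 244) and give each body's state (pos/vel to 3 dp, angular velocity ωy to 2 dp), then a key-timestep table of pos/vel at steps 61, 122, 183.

State at t = 0.7922 s:
  obj    pos=(+0.775,-0.418) vel=(+1.844,-1.244) ωy=+31.77

Key-timestep trajectory:
   step    t(s)  obj.x    obj.z    obj.vx   obj.vz 
     61  0.1981   +0.090  +0.044  +0.461  -0.311
    122  0.3961   +0.227  -0.048  +0.922  -0.622
    183  0.5942   +0.455  -0.202  +1.383  -0.933


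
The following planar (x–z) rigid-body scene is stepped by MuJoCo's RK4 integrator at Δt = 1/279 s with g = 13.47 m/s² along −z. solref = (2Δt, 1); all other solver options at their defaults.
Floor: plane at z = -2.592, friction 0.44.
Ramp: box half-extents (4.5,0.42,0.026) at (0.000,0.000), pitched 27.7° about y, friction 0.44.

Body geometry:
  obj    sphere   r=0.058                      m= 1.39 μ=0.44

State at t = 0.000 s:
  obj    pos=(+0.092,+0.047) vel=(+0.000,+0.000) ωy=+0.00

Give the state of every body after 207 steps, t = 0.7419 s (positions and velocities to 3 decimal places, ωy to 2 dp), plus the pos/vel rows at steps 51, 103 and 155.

State at t = 0.7419 s:
  obj    pos=(+1.182,-0.526) vel=(+2.938,-1.542) ωy=+57.20

Key-timestep trajectory:
   step    t(s)  obj.x    obj.z    obj.vx   obj.vz 
     51  0.1828   +0.158  +0.012  +0.724  -0.380
    103  0.3692   +0.362  -0.095  +1.462  -0.768
    155  0.5556   +0.703  -0.274  +2.200  -1.155


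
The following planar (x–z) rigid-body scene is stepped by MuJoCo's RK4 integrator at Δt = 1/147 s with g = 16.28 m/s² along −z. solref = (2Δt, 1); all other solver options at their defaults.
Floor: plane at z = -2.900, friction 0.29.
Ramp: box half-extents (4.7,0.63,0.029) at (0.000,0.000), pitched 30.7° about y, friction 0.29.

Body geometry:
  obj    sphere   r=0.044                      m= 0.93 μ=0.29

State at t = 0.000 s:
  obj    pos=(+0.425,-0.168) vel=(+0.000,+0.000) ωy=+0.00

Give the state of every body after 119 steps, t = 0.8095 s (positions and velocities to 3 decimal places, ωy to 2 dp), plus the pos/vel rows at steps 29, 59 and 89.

State at t = 0.8095 s:
  obj    pos=(+2.098,-1.161) vel=(+4.133,-2.454) ωy=+109.19

Key-timestep trajectory:
   step    t(s)  obj.x    obj.z    obj.vx   obj.vz 
     29  0.1973   +0.525  -0.227  +1.007  -0.598
     59  0.4014   +0.837  -0.412  +2.049  -1.217
     89  0.6054   +1.361  -0.723  +3.091  -1.835
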